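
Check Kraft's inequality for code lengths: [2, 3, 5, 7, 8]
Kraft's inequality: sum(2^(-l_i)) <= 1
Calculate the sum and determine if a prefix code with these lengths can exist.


Sum = 2^(-2) + 2^(-3) + 2^(-5) + 2^(-7) + 2^(-8)
    = 0.25 + 0.125 + 0.03125 + 0.0078125 + 0.00390625
    = 107/256 = 0.41796875
Since 0.41796875 <= 1, Kraft's inequality IS satisfied.
A prefix code with these lengths CAN exist.

Kraft sum = 0.41796875. Satisfied.


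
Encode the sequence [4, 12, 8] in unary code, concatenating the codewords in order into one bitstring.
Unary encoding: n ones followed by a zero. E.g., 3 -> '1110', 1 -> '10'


Encode each number as n ones followed by a terminating 0:
  4 -> 11110 (5 bits)
  12 -> 1111111111110 (13 bits)
  8 -> 111111110 (9 bits)
Total length = 5 + 13 + 9 = 27 bits.

Unary([4, 12, 8]) = 111101111111111110111111110 (27 bits)


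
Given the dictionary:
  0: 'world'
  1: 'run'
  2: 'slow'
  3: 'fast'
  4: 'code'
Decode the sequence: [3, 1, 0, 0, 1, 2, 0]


Look up each index in the dictionary:
  3 -> 'fast'
  1 -> 'run'
  0 -> 'world'
  0 -> 'world'
  1 -> 'run'
  2 -> 'slow'
  0 -> 'world'

Decoded: "fast run world world run slow world"


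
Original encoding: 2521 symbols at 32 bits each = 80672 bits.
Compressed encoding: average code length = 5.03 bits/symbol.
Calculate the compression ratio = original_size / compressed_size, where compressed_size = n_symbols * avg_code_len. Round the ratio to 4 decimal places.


original_size = n_symbols * orig_bits = 2521 * 32 = 80672 bits
compressed_size = n_symbols * avg_code_len = 2521 * 5.03 = 12680.63 bits
ratio = original_size / compressed_size = 80672 / 12680.63 = 6.3618

Compression ratio = 6.3618


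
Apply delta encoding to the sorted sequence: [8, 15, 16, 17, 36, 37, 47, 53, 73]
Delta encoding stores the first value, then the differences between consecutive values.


First value: 8
Deltas:
  15 - 8 = 7
  16 - 15 = 1
  17 - 16 = 1
  36 - 17 = 19
  37 - 36 = 1
  47 - 37 = 10
  53 - 47 = 6
  73 - 53 = 20


Delta encoded: [8, 7, 1, 1, 19, 1, 10, 6, 20]


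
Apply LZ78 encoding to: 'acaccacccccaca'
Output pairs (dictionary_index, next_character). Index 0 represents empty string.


LZ78 encoding steps:
Dictionary: {0: ''}
Step 1: w='' (idx 0), next='a' -> output (0, 'a'), add 'a' as idx 1
Step 2: w='' (idx 0), next='c' -> output (0, 'c'), add 'c' as idx 2
Step 3: w='a' (idx 1), next='c' -> output (1, 'c'), add 'ac' as idx 3
Step 4: w='c' (idx 2), next='a' -> output (2, 'a'), add 'ca' as idx 4
Step 5: w='c' (idx 2), next='c' -> output (2, 'c'), add 'cc' as idx 5
Step 6: w='cc' (idx 5), next='c' -> output (5, 'c'), add 'ccc' as idx 6
Step 7: w='ac' (idx 3), next='a' -> output (3, 'a'), add 'aca' as idx 7


Encoded: [(0, 'a'), (0, 'c'), (1, 'c'), (2, 'a'), (2, 'c'), (5, 'c'), (3, 'a')]


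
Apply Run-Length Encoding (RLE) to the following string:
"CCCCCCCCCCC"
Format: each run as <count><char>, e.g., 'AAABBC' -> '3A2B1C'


Scanning runs left to right:
  i=0: run of 'C' x 11 -> '11C'

RLE = 11C


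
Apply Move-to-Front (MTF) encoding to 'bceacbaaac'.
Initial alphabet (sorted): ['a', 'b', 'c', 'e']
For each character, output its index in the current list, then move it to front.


MTF encoding:
'b': index 1 in ['a', 'b', 'c', 'e'] -> ['b', 'a', 'c', 'e']
'c': index 2 in ['b', 'a', 'c', 'e'] -> ['c', 'b', 'a', 'e']
'e': index 3 in ['c', 'b', 'a', 'e'] -> ['e', 'c', 'b', 'a']
'a': index 3 in ['e', 'c', 'b', 'a'] -> ['a', 'e', 'c', 'b']
'c': index 2 in ['a', 'e', 'c', 'b'] -> ['c', 'a', 'e', 'b']
'b': index 3 in ['c', 'a', 'e', 'b'] -> ['b', 'c', 'a', 'e']
'a': index 2 in ['b', 'c', 'a', 'e'] -> ['a', 'b', 'c', 'e']
'a': index 0 in ['a', 'b', 'c', 'e'] -> ['a', 'b', 'c', 'e']
'a': index 0 in ['a', 'b', 'c', 'e'] -> ['a', 'b', 'c', 'e']
'c': index 2 in ['a', 'b', 'c', 'e'] -> ['c', 'a', 'b', 'e']


Output: [1, 2, 3, 3, 2, 3, 2, 0, 0, 2]


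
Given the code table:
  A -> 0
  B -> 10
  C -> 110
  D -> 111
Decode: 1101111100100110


Decoding:
110 -> C
111 -> D
110 -> C
0 -> A
10 -> B
0 -> A
110 -> C


Result: CDCABAC


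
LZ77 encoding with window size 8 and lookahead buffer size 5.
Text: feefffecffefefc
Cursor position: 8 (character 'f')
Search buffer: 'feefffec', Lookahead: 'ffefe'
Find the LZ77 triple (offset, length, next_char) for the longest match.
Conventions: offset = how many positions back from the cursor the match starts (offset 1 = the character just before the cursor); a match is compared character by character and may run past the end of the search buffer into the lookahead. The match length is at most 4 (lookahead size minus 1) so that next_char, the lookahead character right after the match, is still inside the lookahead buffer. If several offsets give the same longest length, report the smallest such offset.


Try each offset into the search buffer:
  offset=1 (pos 7, char 'c'): match length 0
  offset=2 (pos 6, char 'e'): match length 0
  offset=3 (pos 5, char 'f'): match length 1
  offset=4 (pos 4, char 'f'): match length 3
  offset=5 (pos 3, char 'f'): match length 2
  offset=6 (pos 2, char 'e'): match length 0
  offset=7 (pos 1, char 'e'): match length 0
  offset=8 (pos 0, char 'f'): match length 1
Longest match has length 3 at offset 4.
next_char = character at position 8 + 3 = 11 -> 'f'

Best match: offset=4, length=3 (matching 'ffe' starting at position 4)
LZ77 triple: (4, 3, 'f')


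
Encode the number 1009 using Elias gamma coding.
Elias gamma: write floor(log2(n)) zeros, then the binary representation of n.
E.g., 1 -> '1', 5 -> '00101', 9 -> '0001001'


num_bits = floor(log2(1009)) + 1 = 10
leading_zeros = num_bits - 1 = 9
binary(1009) = 1111110001

Elias gamma(1009) = '000000000' + '1111110001' = 0000000001111110001 (19 bits)


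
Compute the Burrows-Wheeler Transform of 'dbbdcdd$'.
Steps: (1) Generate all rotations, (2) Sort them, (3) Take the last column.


Rotations (sorted):
  0: $dbbdcdd -> last char: d
  1: bbdcdd$d -> last char: d
  2: bdcdd$db -> last char: b
  3: cdd$dbbd -> last char: d
  4: d$dbbdcd -> last char: d
  5: dbbdcdd$ -> last char: $
  6: dcdd$dbb -> last char: b
  7: dd$dbbdc -> last char: c


BWT = ddbdd$bc


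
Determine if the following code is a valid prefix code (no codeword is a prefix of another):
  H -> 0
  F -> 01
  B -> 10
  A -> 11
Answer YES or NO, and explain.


Checking each pair (does one codeword prefix another?):
  H='0' vs F='01': prefix -- VIOLATION

NO -- this is NOT a valid prefix code. H (0) is a prefix of F (01).


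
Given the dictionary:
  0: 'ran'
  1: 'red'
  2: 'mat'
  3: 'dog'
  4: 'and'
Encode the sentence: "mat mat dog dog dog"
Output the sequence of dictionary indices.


Look up each word in the dictionary:
  'mat' -> 2
  'mat' -> 2
  'dog' -> 3
  'dog' -> 3
  'dog' -> 3

Encoded: [2, 2, 3, 3, 3]


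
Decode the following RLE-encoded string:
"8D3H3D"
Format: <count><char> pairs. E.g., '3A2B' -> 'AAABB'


Expanding each <count><char> pair:
  8D -> 'DDDDDDDD'
  3H -> 'HHH'
  3D -> 'DDD'

Decoded = DDDDDDDDHHHDDD


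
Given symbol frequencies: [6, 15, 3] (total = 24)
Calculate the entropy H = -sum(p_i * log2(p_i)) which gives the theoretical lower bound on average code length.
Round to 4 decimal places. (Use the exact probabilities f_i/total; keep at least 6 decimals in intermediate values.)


Per-symbol terms -p_i * log2(p_i) with p_i = f_i/24:
  p = 6/24 = 0.250000: log2(p) = -2.000000, -p*log2(p) = 0.500000
  p = 15/24 = 0.625000: log2(p) = -0.678072, -p*log2(p) = 0.423795
  p = 3/24 = 0.125000: log2(p) = -3.000000, -p*log2(p) = 0.375000
H = 0.500000 + 0.423795 + 0.375000 = 1.298795

H = 1.2988 bits/symbol


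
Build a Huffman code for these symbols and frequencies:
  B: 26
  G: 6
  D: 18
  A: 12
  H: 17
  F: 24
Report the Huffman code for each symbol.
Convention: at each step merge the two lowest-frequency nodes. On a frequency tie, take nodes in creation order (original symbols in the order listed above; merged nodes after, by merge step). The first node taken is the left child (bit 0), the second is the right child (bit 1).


Huffman tree construction:
Step 1: Merge G(6) + A(12) = 18
Step 2: Merge H(17) + D(18) = 35
Step 3: Merge (G+A)(18) + F(24) = 42
Step 4: Merge B(26) + (H+D)(35) = 61
Step 5: Merge ((G+A)+F)(42) + (B+(H+D))(61) = 103
Read each symbol's code off the tree from the root (left child = 0, right child = 1).

Codes:
  B: 10 (length 2)
  G: 000 (length 3)
  D: 111 (length 3)
  A: 001 (length 3)
  H: 110 (length 3)
  F: 01 (length 2)
Average code length: 259/103 = 2.5146 bits/symbol


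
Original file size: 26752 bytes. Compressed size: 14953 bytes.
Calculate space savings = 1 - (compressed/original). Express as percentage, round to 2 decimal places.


ratio = compressed/original = 14953/26752 = 0.558949
savings = 1 - ratio = 1 - 0.558949 = 0.441051
as a percentage: 0.441051 * 100 = 44.11%

Space savings = 1 - 14953/26752 = 44.11%


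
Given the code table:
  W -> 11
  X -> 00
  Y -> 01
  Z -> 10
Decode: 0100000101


Decoding:
01 -> Y
00 -> X
00 -> X
01 -> Y
01 -> Y


Result: YXXYY


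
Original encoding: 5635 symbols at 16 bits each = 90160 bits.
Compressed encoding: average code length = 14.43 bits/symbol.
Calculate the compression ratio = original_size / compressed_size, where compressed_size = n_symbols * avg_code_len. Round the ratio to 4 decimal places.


original_size = n_symbols * orig_bits = 5635 * 16 = 90160 bits
compressed_size = n_symbols * avg_code_len = 5635 * 14.43 = 81313.05 bits
ratio = original_size / compressed_size = 90160 / 81313.05 = 1.1088

Compression ratio = 1.1088


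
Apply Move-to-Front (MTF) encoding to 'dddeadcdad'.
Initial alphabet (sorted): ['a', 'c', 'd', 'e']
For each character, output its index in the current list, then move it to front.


MTF encoding:
'd': index 2 in ['a', 'c', 'd', 'e'] -> ['d', 'a', 'c', 'e']
'd': index 0 in ['d', 'a', 'c', 'e'] -> ['d', 'a', 'c', 'e']
'd': index 0 in ['d', 'a', 'c', 'e'] -> ['d', 'a', 'c', 'e']
'e': index 3 in ['d', 'a', 'c', 'e'] -> ['e', 'd', 'a', 'c']
'a': index 2 in ['e', 'd', 'a', 'c'] -> ['a', 'e', 'd', 'c']
'd': index 2 in ['a', 'e', 'd', 'c'] -> ['d', 'a', 'e', 'c']
'c': index 3 in ['d', 'a', 'e', 'c'] -> ['c', 'd', 'a', 'e']
'd': index 1 in ['c', 'd', 'a', 'e'] -> ['d', 'c', 'a', 'e']
'a': index 2 in ['d', 'c', 'a', 'e'] -> ['a', 'd', 'c', 'e']
'd': index 1 in ['a', 'd', 'c', 'e'] -> ['d', 'a', 'c', 'e']


Output: [2, 0, 0, 3, 2, 2, 3, 1, 2, 1]


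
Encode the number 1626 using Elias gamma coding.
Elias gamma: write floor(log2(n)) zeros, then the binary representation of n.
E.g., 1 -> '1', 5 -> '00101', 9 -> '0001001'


num_bits = floor(log2(1626)) + 1 = 11
leading_zeros = num_bits - 1 = 10
binary(1626) = 11001011010

Elias gamma(1626) = '0000000000' + '11001011010' = 000000000011001011010 (21 bits)


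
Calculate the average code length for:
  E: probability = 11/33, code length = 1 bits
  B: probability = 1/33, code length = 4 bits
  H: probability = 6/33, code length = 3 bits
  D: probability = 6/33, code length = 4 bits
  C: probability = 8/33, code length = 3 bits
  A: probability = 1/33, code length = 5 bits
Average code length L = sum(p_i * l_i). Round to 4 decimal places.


Weighted contributions p_i * l_i:
  E: (11/33) * 1 = 11/33
  B: (1/33) * 4 = 4/33
  H: (6/33) * 3 = 18/33
  D: (6/33) * 4 = 24/33
  C: (8/33) * 3 = 24/33
  A: (1/33) * 5 = 5/33
Sum = (11 + 4 + 18 + 24 + 24 + 5)/33 = 86/33

L = 86/33 = 2.6061 bits/symbol


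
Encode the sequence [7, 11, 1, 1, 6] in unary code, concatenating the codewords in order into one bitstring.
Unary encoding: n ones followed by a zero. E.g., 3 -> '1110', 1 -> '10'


Encode each number as n ones followed by a terminating 0:
  7 -> 11111110 (8 bits)
  11 -> 111111111110 (12 bits)
  1 -> 10 (2 bits)
  1 -> 10 (2 bits)
  6 -> 1111110 (7 bits)
Total length = 8 + 12 + 2 + 2 + 7 = 31 bits.

Unary([7, 11, 1, 1, 6]) = 1111111011111111111010101111110 (31 bits)


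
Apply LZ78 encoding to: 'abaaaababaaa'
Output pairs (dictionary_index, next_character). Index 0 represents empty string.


LZ78 encoding steps:
Dictionary: {0: ''}
Step 1: w='' (idx 0), next='a' -> output (0, 'a'), add 'a' as idx 1
Step 2: w='' (idx 0), next='b' -> output (0, 'b'), add 'b' as idx 2
Step 3: w='a' (idx 1), next='a' -> output (1, 'a'), add 'aa' as idx 3
Step 4: w='aa' (idx 3), next='b' -> output (3, 'b'), add 'aab' as idx 4
Step 5: w='a' (idx 1), next='b' -> output (1, 'b'), add 'ab' as idx 5
Step 6: w='aa' (idx 3), next='a' -> output (3, 'a'), add 'aaa' as idx 6


Encoded: [(0, 'a'), (0, 'b'), (1, 'a'), (3, 'b'), (1, 'b'), (3, 'a')]


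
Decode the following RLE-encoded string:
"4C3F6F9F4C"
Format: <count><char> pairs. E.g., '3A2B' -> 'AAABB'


Expanding each <count><char> pair:
  4C -> 'CCCC'
  3F -> 'FFF'
  6F -> 'FFFFFF'
  9F -> 'FFFFFFFFF'
  4C -> 'CCCC'

Decoded = CCCCFFFFFFFFFFFFFFFFFFCCCC


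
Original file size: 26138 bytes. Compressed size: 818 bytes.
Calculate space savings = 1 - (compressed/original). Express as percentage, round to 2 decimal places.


ratio = compressed/original = 818/26138 = 0.031295
savings = 1 - ratio = 1 - 0.031295 = 0.968705
as a percentage: 0.968705 * 100 = 96.87%

Space savings = 1 - 818/26138 = 96.87%


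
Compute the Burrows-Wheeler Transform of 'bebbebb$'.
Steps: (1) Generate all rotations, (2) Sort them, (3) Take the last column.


Rotations (sorted):
  0: $bebbebb -> last char: b
  1: b$bebbeb -> last char: b
  2: bb$bebbe -> last char: e
  3: bbebb$be -> last char: e
  4: bebb$beb -> last char: b
  5: bebbebb$ -> last char: $
  6: ebb$bebb -> last char: b
  7: ebbebb$b -> last char: b


BWT = bbeeb$bb


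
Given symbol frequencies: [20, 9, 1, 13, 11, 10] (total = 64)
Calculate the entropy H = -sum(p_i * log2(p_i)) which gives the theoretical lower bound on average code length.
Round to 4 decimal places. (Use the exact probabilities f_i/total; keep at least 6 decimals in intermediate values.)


Per-symbol terms -p_i * log2(p_i) with p_i = f_i/64:
  p = 20/64 = 0.312500: log2(p) = -1.678072, -p*log2(p) = 0.524397
  p = 9/64 = 0.140625: log2(p) = -2.830075, -p*log2(p) = 0.397979
  p = 1/64 = 0.015625: log2(p) = -6.000000, -p*log2(p) = 0.093750
  p = 13/64 = 0.203125: log2(p) = -2.299560, -p*log2(p) = 0.467098
  p = 11/64 = 0.171875: log2(p) = -2.540568, -p*log2(p) = 0.436660
  p = 10/64 = 0.156250: log2(p) = -2.678072, -p*log2(p) = 0.418449
H = 0.524397 + 0.397979 + 0.093750 + 0.467098 + 0.436660 + 0.418449 = 2.338333

H = 2.3383 bits/symbol


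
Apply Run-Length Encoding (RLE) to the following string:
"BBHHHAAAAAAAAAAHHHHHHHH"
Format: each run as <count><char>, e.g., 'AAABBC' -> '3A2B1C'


Scanning runs left to right:
  i=0: run of 'B' x 2 -> '2B'
  i=2: run of 'H' x 3 -> '3H'
  i=5: run of 'A' x 10 -> '10A'
  i=15: run of 'H' x 8 -> '8H'

RLE = 2B3H10A8H


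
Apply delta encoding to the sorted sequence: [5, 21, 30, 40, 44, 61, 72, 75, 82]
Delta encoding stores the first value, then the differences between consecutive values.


First value: 5
Deltas:
  21 - 5 = 16
  30 - 21 = 9
  40 - 30 = 10
  44 - 40 = 4
  61 - 44 = 17
  72 - 61 = 11
  75 - 72 = 3
  82 - 75 = 7


Delta encoded: [5, 16, 9, 10, 4, 17, 11, 3, 7]


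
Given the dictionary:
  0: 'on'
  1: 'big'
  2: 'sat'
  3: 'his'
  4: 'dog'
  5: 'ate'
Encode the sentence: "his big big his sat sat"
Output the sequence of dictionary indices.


Look up each word in the dictionary:
  'his' -> 3
  'big' -> 1
  'big' -> 1
  'his' -> 3
  'sat' -> 2
  'sat' -> 2

Encoded: [3, 1, 1, 3, 2, 2]


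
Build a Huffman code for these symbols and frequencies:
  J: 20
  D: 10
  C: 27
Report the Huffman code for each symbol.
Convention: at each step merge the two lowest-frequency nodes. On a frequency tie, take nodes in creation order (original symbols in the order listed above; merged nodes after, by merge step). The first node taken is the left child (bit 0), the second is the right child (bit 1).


Huffman tree construction:
Step 1: Merge D(10) + J(20) = 30
Step 2: Merge C(27) + (D+J)(30) = 57
Read each symbol's code off the tree from the root (left child = 0, right child = 1).

Codes:
  J: 11 (length 2)
  D: 10 (length 2)
  C: 0 (length 1)
Average code length: 87/57 = 1.5263 bits/symbol


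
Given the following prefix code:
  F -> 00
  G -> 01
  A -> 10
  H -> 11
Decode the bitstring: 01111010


Decoding step by step:
Bits 01 -> G
Bits 11 -> H
Bits 10 -> A
Bits 10 -> A


Decoded message: GHAA


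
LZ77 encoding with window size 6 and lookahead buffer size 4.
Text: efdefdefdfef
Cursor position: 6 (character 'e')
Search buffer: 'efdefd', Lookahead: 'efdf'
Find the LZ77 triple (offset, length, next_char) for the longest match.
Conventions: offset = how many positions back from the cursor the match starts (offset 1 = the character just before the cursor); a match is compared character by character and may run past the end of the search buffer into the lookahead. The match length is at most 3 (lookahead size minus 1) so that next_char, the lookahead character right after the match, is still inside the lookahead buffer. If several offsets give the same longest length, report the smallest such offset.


Try each offset into the search buffer:
  offset=1 (pos 5, char 'd'): match length 0
  offset=2 (pos 4, char 'f'): match length 0
  offset=3 (pos 3, char 'e'): match length 3
  offset=4 (pos 2, char 'd'): match length 0
  offset=5 (pos 1, char 'f'): match length 0
  offset=6 (pos 0, char 'e'): match length 3
Longest match has length 3, found at offsets 3, 6; take the smallest, offset 3.
next_char = character at position 6 + 3 = 9 -> 'f'

Best match: offset=3, length=3 (matching 'efd' starting at position 3)
LZ77 triple: (3, 3, 'f')


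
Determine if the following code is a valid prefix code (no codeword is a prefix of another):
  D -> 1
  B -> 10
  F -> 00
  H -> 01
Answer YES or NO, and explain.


Checking each pair (does one codeword prefix another?):
  D='1' vs B='10': prefix -- VIOLATION

NO -- this is NOT a valid prefix code. D (1) is a prefix of B (10).


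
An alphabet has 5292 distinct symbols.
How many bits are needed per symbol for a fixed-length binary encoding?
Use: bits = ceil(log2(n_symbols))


log2(5292) = 12.3696
Bracket: 2^12 = 4096 < 5292 <= 2^13 = 8192
So ceil(log2(5292)) = 13

bits = ceil(log2(5292)) = ceil(12.3696) = 13 bits


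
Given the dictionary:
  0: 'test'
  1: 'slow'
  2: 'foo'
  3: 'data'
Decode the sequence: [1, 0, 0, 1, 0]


Look up each index in the dictionary:
  1 -> 'slow'
  0 -> 'test'
  0 -> 'test'
  1 -> 'slow'
  0 -> 'test'

Decoded: "slow test test slow test"


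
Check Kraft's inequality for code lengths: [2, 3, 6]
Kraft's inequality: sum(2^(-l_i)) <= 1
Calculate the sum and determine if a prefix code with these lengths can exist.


Sum = 2^(-2) + 2^(-3) + 2^(-6)
    = 0.25 + 0.125 + 0.015625
    = 25/64 = 0.390625
Since 0.390625 <= 1, Kraft's inequality IS satisfied.
A prefix code with these lengths CAN exist.

Kraft sum = 0.390625. Satisfied.


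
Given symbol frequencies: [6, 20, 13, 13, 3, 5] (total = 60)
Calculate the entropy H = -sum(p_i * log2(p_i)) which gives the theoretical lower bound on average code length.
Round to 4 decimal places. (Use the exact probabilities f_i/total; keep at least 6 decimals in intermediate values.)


Per-symbol terms -p_i * log2(p_i) with p_i = f_i/60:
  p = 6/60 = 0.100000: log2(p) = -3.321928, -p*log2(p) = 0.332193
  p = 20/60 = 0.333333: log2(p) = -1.584963, -p*log2(p) = 0.528321
  p = 13/60 = 0.216667: log2(p) = -2.206451, -p*log2(p) = 0.478064
  p = 13/60 = 0.216667: log2(p) = -2.206451, -p*log2(p) = 0.478064
  p = 3/60 = 0.050000: log2(p) = -4.321928, -p*log2(p) = 0.216096
  p = 5/60 = 0.083333: log2(p) = -3.584963, -p*log2(p) = 0.298747
H = 0.332193 + 0.528321 + 0.478064 + 0.478064 + 0.216096 + 0.298747 = 2.331485

H = 2.3315 bits/symbol


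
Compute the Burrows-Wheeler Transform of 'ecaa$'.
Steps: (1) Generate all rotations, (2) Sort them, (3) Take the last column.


Rotations (sorted):
  0: $ecaa -> last char: a
  1: a$eca -> last char: a
  2: aa$ec -> last char: c
  3: caa$e -> last char: e
  4: ecaa$ -> last char: $


BWT = aace$


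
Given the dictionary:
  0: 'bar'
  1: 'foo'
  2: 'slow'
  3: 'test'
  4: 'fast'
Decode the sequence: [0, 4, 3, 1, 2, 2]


Look up each index in the dictionary:
  0 -> 'bar'
  4 -> 'fast'
  3 -> 'test'
  1 -> 'foo'
  2 -> 'slow'
  2 -> 'slow'

Decoded: "bar fast test foo slow slow"


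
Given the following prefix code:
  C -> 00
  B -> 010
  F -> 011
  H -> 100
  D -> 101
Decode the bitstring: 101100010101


Decoding step by step:
Bits 101 -> D
Bits 100 -> H
Bits 010 -> B
Bits 101 -> D


Decoded message: DHBD


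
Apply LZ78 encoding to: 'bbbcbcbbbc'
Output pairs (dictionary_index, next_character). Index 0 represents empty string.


LZ78 encoding steps:
Dictionary: {0: ''}
Step 1: w='' (idx 0), next='b' -> output (0, 'b'), add 'b' as idx 1
Step 2: w='b' (idx 1), next='b' -> output (1, 'b'), add 'bb' as idx 2
Step 3: w='' (idx 0), next='c' -> output (0, 'c'), add 'c' as idx 3
Step 4: w='b' (idx 1), next='c' -> output (1, 'c'), add 'bc' as idx 4
Step 5: w='bb' (idx 2), next='b' -> output (2, 'b'), add 'bbb' as idx 5
Step 6: w='c' (idx 3), end of input -> output (3, '')


Encoded: [(0, 'b'), (1, 'b'), (0, 'c'), (1, 'c'), (2, 'b'), (3, '')]


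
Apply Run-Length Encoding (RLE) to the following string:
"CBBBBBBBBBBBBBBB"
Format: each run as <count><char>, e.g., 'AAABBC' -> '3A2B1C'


Scanning runs left to right:
  i=0: run of 'C' x 1 -> '1C'
  i=1: run of 'B' x 15 -> '15B'

RLE = 1C15B


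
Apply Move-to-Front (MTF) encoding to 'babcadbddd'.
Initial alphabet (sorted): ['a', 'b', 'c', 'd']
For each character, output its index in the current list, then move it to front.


MTF encoding:
'b': index 1 in ['a', 'b', 'c', 'd'] -> ['b', 'a', 'c', 'd']
'a': index 1 in ['b', 'a', 'c', 'd'] -> ['a', 'b', 'c', 'd']
'b': index 1 in ['a', 'b', 'c', 'd'] -> ['b', 'a', 'c', 'd']
'c': index 2 in ['b', 'a', 'c', 'd'] -> ['c', 'b', 'a', 'd']
'a': index 2 in ['c', 'b', 'a', 'd'] -> ['a', 'c', 'b', 'd']
'd': index 3 in ['a', 'c', 'b', 'd'] -> ['d', 'a', 'c', 'b']
'b': index 3 in ['d', 'a', 'c', 'b'] -> ['b', 'd', 'a', 'c']
'd': index 1 in ['b', 'd', 'a', 'c'] -> ['d', 'b', 'a', 'c']
'd': index 0 in ['d', 'b', 'a', 'c'] -> ['d', 'b', 'a', 'c']
'd': index 0 in ['d', 'b', 'a', 'c'] -> ['d', 'b', 'a', 'c']


Output: [1, 1, 1, 2, 2, 3, 3, 1, 0, 0]


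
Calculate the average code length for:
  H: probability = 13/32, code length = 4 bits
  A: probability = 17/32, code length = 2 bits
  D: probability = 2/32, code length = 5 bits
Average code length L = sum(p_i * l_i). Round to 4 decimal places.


Weighted contributions p_i * l_i:
  H: (13/32) * 4 = 52/32
  A: (17/32) * 2 = 34/32
  D: (2/32) * 5 = 10/32
Sum = (52 + 34 + 10)/32 = 96/32

L = 96/32 = 3.0000 bits/symbol


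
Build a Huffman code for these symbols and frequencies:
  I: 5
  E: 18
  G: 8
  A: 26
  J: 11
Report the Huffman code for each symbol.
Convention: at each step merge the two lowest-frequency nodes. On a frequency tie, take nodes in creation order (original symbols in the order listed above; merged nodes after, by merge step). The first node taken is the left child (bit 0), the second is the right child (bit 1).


Huffman tree construction:
Step 1: Merge I(5) + G(8) = 13
Step 2: Merge J(11) + (I+G)(13) = 24
Step 3: Merge E(18) + (J+(I+G))(24) = 42
Step 4: Merge A(26) + (E+(J+(I+G)))(42) = 68
Read each symbol's code off the tree from the root (left child = 0, right child = 1).

Codes:
  I: 1110 (length 4)
  E: 10 (length 2)
  G: 1111 (length 4)
  A: 0 (length 1)
  J: 110 (length 3)
Average code length: 147/68 = 2.1618 bits/symbol


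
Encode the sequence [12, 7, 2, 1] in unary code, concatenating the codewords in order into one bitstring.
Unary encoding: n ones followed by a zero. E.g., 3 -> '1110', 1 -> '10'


Encode each number as n ones followed by a terminating 0:
  12 -> 1111111111110 (13 bits)
  7 -> 11111110 (8 bits)
  2 -> 110 (3 bits)
  1 -> 10 (2 bits)
Total length = 13 + 8 + 3 + 2 = 26 bits.

Unary([12, 7, 2, 1]) = 11111111111101111111011010 (26 bits)


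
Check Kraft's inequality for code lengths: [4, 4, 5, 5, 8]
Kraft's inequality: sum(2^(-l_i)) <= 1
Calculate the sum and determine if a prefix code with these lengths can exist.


Sum = 2^(-4) + 2^(-4) + 2^(-5) + 2^(-5) + 2^(-8)
    = 0.0625 + 0.0625 + 0.03125 + 0.03125 + 0.00390625
    = 49/256 = 0.19140625
Since 0.19140625 <= 1, Kraft's inequality IS satisfied.
A prefix code with these lengths CAN exist.

Kraft sum = 0.19140625. Satisfied.


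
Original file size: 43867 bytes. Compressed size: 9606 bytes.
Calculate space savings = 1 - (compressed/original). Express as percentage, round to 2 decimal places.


ratio = compressed/original = 9606/43867 = 0.21898
savings = 1 - ratio = 1 - 0.21898 = 0.78102
as a percentage: 0.78102 * 100 = 78.1%

Space savings = 1 - 9606/43867 = 78.1%


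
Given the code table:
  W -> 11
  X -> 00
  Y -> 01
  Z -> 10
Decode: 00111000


Decoding:
00 -> X
11 -> W
10 -> Z
00 -> X


Result: XWZX


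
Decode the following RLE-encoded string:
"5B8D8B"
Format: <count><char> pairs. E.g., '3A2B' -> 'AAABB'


Expanding each <count><char> pair:
  5B -> 'BBBBB'
  8D -> 'DDDDDDDD'
  8B -> 'BBBBBBBB'

Decoded = BBBBBDDDDDDDDBBBBBBBB


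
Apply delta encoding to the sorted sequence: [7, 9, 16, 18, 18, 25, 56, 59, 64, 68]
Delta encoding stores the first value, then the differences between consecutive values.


First value: 7
Deltas:
  9 - 7 = 2
  16 - 9 = 7
  18 - 16 = 2
  18 - 18 = 0
  25 - 18 = 7
  56 - 25 = 31
  59 - 56 = 3
  64 - 59 = 5
  68 - 64 = 4


Delta encoded: [7, 2, 7, 2, 0, 7, 31, 3, 5, 4]


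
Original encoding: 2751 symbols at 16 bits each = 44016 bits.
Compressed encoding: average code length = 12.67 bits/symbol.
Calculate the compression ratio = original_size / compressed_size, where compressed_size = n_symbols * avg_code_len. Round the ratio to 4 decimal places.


original_size = n_symbols * orig_bits = 2751 * 16 = 44016 bits
compressed_size = n_symbols * avg_code_len = 2751 * 12.67 = 34855.17 bits
ratio = original_size / compressed_size = 44016 / 34855.17 = 1.2628

Compression ratio = 1.2628


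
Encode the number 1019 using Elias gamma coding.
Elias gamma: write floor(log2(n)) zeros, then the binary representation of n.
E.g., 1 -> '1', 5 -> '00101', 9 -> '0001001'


num_bits = floor(log2(1019)) + 1 = 10
leading_zeros = num_bits - 1 = 9
binary(1019) = 1111111011

Elias gamma(1019) = '000000000' + '1111111011' = 0000000001111111011 (19 bits)


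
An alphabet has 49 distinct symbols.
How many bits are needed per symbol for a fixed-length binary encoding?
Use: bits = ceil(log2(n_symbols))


log2(49) = 5.6147
Bracket: 2^5 = 32 < 49 <= 2^6 = 64
So ceil(log2(49)) = 6

bits = ceil(log2(49)) = ceil(5.6147) = 6 bits


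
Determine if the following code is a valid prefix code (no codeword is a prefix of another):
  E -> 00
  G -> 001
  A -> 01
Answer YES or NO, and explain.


Checking each pair (does one codeword prefix another?):
  E='00' vs G='001': prefix -- VIOLATION

NO -- this is NOT a valid prefix code. E (00) is a prefix of G (001).


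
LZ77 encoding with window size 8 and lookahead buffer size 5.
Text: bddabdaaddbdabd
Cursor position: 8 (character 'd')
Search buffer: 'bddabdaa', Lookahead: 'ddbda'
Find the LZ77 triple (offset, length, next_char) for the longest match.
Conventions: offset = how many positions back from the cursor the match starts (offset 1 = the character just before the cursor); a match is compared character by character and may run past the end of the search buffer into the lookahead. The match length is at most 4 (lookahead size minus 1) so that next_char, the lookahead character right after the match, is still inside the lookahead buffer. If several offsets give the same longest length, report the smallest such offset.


Try each offset into the search buffer:
  offset=1 (pos 7, char 'a'): match length 0
  offset=2 (pos 6, char 'a'): match length 0
  offset=3 (pos 5, char 'd'): match length 1
  offset=4 (pos 4, char 'b'): match length 0
  offset=5 (pos 3, char 'a'): match length 0
  offset=6 (pos 2, char 'd'): match length 1
  offset=7 (pos 1, char 'd'): match length 2
  offset=8 (pos 0, char 'b'): match length 0
Longest match has length 2 at offset 7.
next_char = character at position 8 + 2 = 10 -> 'b'

Best match: offset=7, length=2 (matching 'dd' starting at position 1)
LZ77 triple: (7, 2, 'b')


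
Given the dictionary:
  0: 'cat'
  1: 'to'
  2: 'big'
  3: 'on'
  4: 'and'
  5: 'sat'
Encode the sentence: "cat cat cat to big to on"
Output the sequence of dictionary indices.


Look up each word in the dictionary:
  'cat' -> 0
  'cat' -> 0
  'cat' -> 0
  'to' -> 1
  'big' -> 2
  'to' -> 1
  'on' -> 3

Encoded: [0, 0, 0, 1, 2, 1, 3]


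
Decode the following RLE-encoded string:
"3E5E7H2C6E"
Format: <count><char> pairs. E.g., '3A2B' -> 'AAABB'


Expanding each <count><char> pair:
  3E -> 'EEE'
  5E -> 'EEEEE'
  7H -> 'HHHHHHH'
  2C -> 'CC'
  6E -> 'EEEEEE'

Decoded = EEEEEEEEHHHHHHHCCEEEEEE


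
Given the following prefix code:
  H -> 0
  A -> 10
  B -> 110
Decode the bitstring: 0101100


Decoding step by step:
Bits 0 -> H
Bits 10 -> A
Bits 110 -> B
Bits 0 -> H


Decoded message: HABH


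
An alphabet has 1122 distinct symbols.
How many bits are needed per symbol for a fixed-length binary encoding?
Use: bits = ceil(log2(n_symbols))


log2(1122) = 10.1319
Bracket: 2^10 = 1024 < 1122 <= 2^11 = 2048
So ceil(log2(1122)) = 11

bits = ceil(log2(1122)) = ceil(10.1319) = 11 bits


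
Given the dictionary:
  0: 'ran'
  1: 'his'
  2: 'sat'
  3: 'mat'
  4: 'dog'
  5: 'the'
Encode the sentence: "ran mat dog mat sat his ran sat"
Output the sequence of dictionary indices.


Look up each word in the dictionary:
  'ran' -> 0
  'mat' -> 3
  'dog' -> 4
  'mat' -> 3
  'sat' -> 2
  'his' -> 1
  'ran' -> 0
  'sat' -> 2

Encoded: [0, 3, 4, 3, 2, 1, 0, 2]


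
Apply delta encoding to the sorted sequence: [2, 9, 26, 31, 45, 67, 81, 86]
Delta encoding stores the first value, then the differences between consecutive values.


First value: 2
Deltas:
  9 - 2 = 7
  26 - 9 = 17
  31 - 26 = 5
  45 - 31 = 14
  67 - 45 = 22
  81 - 67 = 14
  86 - 81 = 5


Delta encoded: [2, 7, 17, 5, 14, 22, 14, 5]


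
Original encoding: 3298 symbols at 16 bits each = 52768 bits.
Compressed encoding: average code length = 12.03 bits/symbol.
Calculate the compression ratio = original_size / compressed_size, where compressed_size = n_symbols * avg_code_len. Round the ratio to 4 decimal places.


original_size = n_symbols * orig_bits = 3298 * 16 = 52768 bits
compressed_size = n_symbols * avg_code_len = 3298 * 12.03 = 39674.94 bits
ratio = original_size / compressed_size = 52768 / 39674.94 = 1.33

Compression ratio = 1.33


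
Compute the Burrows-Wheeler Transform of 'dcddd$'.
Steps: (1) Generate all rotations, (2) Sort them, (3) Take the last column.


Rotations (sorted):
  0: $dcddd -> last char: d
  1: cddd$d -> last char: d
  2: d$dcdd -> last char: d
  3: dcddd$ -> last char: $
  4: dd$dcd -> last char: d
  5: ddd$dc -> last char: c


BWT = ddd$dc


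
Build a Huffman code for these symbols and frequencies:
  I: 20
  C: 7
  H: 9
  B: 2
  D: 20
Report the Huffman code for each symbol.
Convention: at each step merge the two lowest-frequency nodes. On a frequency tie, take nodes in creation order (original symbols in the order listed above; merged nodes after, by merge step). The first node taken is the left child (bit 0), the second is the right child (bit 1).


Huffman tree construction:
Step 1: Merge B(2) + C(7) = 9
Step 2: Merge H(9) + (B+C)(9) = 18
Step 3: Merge (H+(B+C))(18) + I(20) = 38
Step 4: Merge D(20) + ((H+(B+C))+I)(38) = 58
Read each symbol's code off the tree from the root (left child = 0, right child = 1).

Codes:
  I: 11 (length 2)
  C: 1011 (length 4)
  H: 100 (length 3)
  B: 1010 (length 4)
  D: 0 (length 1)
Average code length: 123/58 = 2.1207 bits/symbol


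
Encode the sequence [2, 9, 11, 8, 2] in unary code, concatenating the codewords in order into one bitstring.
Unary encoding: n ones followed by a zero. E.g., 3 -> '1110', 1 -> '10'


Encode each number as n ones followed by a terminating 0:
  2 -> 110 (3 bits)
  9 -> 1111111110 (10 bits)
  11 -> 111111111110 (12 bits)
  8 -> 111111110 (9 bits)
  2 -> 110 (3 bits)
Total length = 3 + 10 + 12 + 9 + 3 = 37 bits.

Unary([2, 9, 11, 8, 2]) = 1101111111110111111111110111111110110 (37 bits)


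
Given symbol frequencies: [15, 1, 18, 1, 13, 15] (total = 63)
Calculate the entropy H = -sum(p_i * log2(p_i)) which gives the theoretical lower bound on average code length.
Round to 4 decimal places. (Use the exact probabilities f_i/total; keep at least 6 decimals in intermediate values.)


Per-symbol terms -p_i * log2(p_i) with p_i = f_i/63:
  p = 15/63 = 0.238095: log2(p) = -2.070389, -p*log2(p) = 0.492950
  p = 1/63 = 0.015873: log2(p) = -5.977280, -p*log2(p) = 0.094877
  p = 18/63 = 0.285714: log2(p) = -1.807355, -p*log2(p) = 0.516387
  p = 1/63 = 0.015873: log2(p) = -5.977280, -p*log2(p) = 0.094877
  p = 13/63 = 0.206349: log2(p) = -2.276840, -p*log2(p) = 0.469824
  p = 15/63 = 0.238095: log2(p) = -2.070389, -p*log2(p) = 0.492950
H = 0.492950 + 0.094877 + 0.516387 + 0.094877 + 0.469824 + 0.492950 = 2.161865

H = 2.1619 bits/symbol


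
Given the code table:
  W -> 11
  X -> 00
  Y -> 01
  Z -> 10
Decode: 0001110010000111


Decoding:
00 -> X
01 -> Y
11 -> W
00 -> X
10 -> Z
00 -> X
01 -> Y
11 -> W


Result: XYWXZXYW


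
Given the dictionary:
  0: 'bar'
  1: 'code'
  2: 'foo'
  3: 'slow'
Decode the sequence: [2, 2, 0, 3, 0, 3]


Look up each index in the dictionary:
  2 -> 'foo'
  2 -> 'foo'
  0 -> 'bar'
  3 -> 'slow'
  0 -> 'bar'
  3 -> 'slow'

Decoded: "foo foo bar slow bar slow"


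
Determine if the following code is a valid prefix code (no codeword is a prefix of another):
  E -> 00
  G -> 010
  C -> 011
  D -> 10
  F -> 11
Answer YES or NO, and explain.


Checking each pair (does one codeword prefix another?):
  E='00' vs G='010': no prefix
  E='00' vs C='011': no prefix
  E='00' vs D='10': no prefix
  E='00' vs F='11': no prefix
  G='010' vs E='00': no prefix
  G='010' vs C='011': no prefix
  G='010' vs D='10': no prefix
  G='010' vs F='11': no prefix
  C='011' vs E='00': no prefix
  C='011' vs G='010': no prefix
  C='011' vs D='10': no prefix
  C='011' vs F='11': no prefix
  D='10' vs E='00': no prefix
  D='10' vs G='010': no prefix
  D='10' vs C='011': no prefix
  D='10' vs F='11': no prefix
  F='11' vs E='00': no prefix
  F='11' vs G='010': no prefix
  F='11' vs C='011': no prefix
  F='11' vs D='10': no prefix
No violation found over all pairs.

YES -- this is a valid prefix code. No codeword is a prefix of any other codeword.


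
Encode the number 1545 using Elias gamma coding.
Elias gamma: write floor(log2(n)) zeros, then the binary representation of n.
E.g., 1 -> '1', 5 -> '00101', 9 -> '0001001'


num_bits = floor(log2(1545)) + 1 = 11
leading_zeros = num_bits - 1 = 10
binary(1545) = 11000001001

Elias gamma(1545) = '0000000000' + '11000001001' = 000000000011000001001 (21 bits)


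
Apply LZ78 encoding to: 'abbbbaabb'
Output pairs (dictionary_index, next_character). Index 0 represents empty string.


LZ78 encoding steps:
Dictionary: {0: ''}
Step 1: w='' (idx 0), next='a' -> output (0, 'a'), add 'a' as idx 1
Step 2: w='' (idx 0), next='b' -> output (0, 'b'), add 'b' as idx 2
Step 3: w='b' (idx 2), next='b' -> output (2, 'b'), add 'bb' as idx 3
Step 4: w='b' (idx 2), next='a' -> output (2, 'a'), add 'ba' as idx 4
Step 5: w='a' (idx 1), next='b' -> output (1, 'b'), add 'ab' as idx 5
Step 6: w='b' (idx 2), end of input -> output (2, '')


Encoded: [(0, 'a'), (0, 'b'), (2, 'b'), (2, 'a'), (1, 'b'), (2, '')]


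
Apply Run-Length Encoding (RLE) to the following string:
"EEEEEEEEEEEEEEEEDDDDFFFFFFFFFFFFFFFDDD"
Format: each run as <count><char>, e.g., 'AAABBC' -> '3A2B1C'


Scanning runs left to right:
  i=0: run of 'E' x 16 -> '16E'
  i=16: run of 'D' x 4 -> '4D'
  i=20: run of 'F' x 15 -> '15F'
  i=35: run of 'D' x 3 -> '3D'

RLE = 16E4D15F3D


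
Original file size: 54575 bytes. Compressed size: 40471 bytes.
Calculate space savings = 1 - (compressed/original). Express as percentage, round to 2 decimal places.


ratio = compressed/original = 40471/54575 = 0.741567
savings = 1 - ratio = 1 - 0.741567 = 0.258433
as a percentage: 0.258433 * 100 = 25.84%

Space savings = 1 - 40471/54575 = 25.84%


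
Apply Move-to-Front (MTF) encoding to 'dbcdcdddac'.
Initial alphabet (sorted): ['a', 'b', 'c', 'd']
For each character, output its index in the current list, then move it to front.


MTF encoding:
'd': index 3 in ['a', 'b', 'c', 'd'] -> ['d', 'a', 'b', 'c']
'b': index 2 in ['d', 'a', 'b', 'c'] -> ['b', 'd', 'a', 'c']
'c': index 3 in ['b', 'd', 'a', 'c'] -> ['c', 'b', 'd', 'a']
'd': index 2 in ['c', 'b', 'd', 'a'] -> ['d', 'c', 'b', 'a']
'c': index 1 in ['d', 'c', 'b', 'a'] -> ['c', 'd', 'b', 'a']
'd': index 1 in ['c', 'd', 'b', 'a'] -> ['d', 'c', 'b', 'a']
'd': index 0 in ['d', 'c', 'b', 'a'] -> ['d', 'c', 'b', 'a']
'd': index 0 in ['d', 'c', 'b', 'a'] -> ['d', 'c', 'b', 'a']
'a': index 3 in ['d', 'c', 'b', 'a'] -> ['a', 'd', 'c', 'b']
'c': index 2 in ['a', 'd', 'c', 'b'] -> ['c', 'a', 'd', 'b']


Output: [3, 2, 3, 2, 1, 1, 0, 0, 3, 2]


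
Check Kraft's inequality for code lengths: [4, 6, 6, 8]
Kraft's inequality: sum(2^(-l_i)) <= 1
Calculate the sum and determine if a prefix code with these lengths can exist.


Sum = 2^(-4) + 2^(-6) + 2^(-6) + 2^(-8)
    = 0.0625 + 0.015625 + 0.015625 + 0.00390625
    = 25/256 = 0.09765625
Since 0.09765625 <= 1, Kraft's inequality IS satisfied.
A prefix code with these lengths CAN exist.

Kraft sum = 0.09765625. Satisfied.


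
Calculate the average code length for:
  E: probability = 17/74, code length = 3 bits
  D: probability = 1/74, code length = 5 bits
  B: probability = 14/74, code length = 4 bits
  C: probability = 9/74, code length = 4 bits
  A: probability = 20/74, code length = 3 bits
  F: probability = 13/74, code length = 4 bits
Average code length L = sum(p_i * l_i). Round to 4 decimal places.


Weighted contributions p_i * l_i:
  E: (17/74) * 3 = 51/74
  D: (1/74) * 5 = 5/74
  B: (14/74) * 4 = 56/74
  C: (9/74) * 4 = 36/74
  A: (20/74) * 3 = 60/74
  F: (13/74) * 4 = 52/74
Sum = (51 + 5 + 56 + 36 + 60 + 52)/74 = 260/74

L = 260/74 = 3.5135 bits/symbol


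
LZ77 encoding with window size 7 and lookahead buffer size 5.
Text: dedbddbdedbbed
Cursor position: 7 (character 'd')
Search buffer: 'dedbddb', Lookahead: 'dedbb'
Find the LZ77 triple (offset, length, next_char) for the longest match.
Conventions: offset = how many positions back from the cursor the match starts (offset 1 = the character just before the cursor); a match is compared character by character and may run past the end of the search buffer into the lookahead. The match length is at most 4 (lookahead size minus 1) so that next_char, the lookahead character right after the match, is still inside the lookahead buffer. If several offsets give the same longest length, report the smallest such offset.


Try each offset into the search buffer:
  offset=1 (pos 6, char 'b'): match length 0
  offset=2 (pos 5, char 'd'): match length 1
  offset=3 (pos 4, char 'd'): match length 1
  offset=4 (pos 3, char 'b'): match length 0
  offset=5 (pos 2, char 'd'): match length 1
  offset=6 (pos 1, char 'e'): match length 0
  offset=7 (pos 0, char 'd'): match length 4
Longest match has length 4 at offset 7.
next_char = character at position 7 + 4 = 11 -> 'b'

Best match: offset=7, length=4 (matching 'dedb' starting at position 0)
LZ77 triple: (7, 4, 'b')


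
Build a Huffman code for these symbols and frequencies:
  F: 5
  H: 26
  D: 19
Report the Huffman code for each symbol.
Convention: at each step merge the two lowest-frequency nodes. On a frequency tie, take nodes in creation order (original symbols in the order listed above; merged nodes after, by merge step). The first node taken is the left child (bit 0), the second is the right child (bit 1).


Huffman tree construction:
Step 1: Merge F(5) + D(19) = 24
Step 2: Merge (F+D)(24) + H(26) = 50
Read each symbol's code off the tree from the root (left child = 0, right child = 1).

Codes:
  F: 00 (length 2)
  H: 1 (length 1)
  D: 01 (length 2)
Average code length: 74/50 = 1.4800 bits/symbol
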